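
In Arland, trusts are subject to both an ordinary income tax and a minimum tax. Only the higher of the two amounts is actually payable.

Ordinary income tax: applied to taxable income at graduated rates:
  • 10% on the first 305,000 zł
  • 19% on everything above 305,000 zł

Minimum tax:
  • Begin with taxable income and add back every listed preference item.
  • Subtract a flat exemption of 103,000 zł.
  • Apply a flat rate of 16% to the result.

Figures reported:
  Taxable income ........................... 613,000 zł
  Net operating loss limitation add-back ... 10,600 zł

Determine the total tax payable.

89,020 zł

Minimum tax:
  Adjusted income: 613,000 zł + 10,600 zł = 623,600 zł
  Less exemption 103,000 zł → base 520,600 zł
  520,600 zł × 16% = 83,296 zł

Ordinary income tax:
  305,000 zł × 10% = 30,500 zł
  308,000 zł × 19% = 58,520 zł
  → 89,020 zł

89,020 zł > 83,296 zł, so the ordinary income tax governs.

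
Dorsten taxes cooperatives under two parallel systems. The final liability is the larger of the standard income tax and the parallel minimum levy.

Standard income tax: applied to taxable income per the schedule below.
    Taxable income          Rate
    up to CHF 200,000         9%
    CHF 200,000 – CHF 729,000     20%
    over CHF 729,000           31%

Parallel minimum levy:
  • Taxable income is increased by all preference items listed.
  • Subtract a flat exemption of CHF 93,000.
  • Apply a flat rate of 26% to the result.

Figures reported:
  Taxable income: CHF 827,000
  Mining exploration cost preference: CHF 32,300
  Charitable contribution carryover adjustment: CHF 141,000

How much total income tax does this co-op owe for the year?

CHF 235,898

Standard income tax:
  CHF 200,000 × 9% = CHF 18,000
  CHF 529,000 × 20% = CHF 105,800
  CHF 98,000 × 31% = CHF 30,380
  → CHF 154,180

Parallel minimum levy:
  Adjusted income: CHF 827,000 + CHF 32,300 + CHF 141,000 = CHF 1,000,300
  Less exemption CHF 93,000 → base CHF 907,300
  CHF 907,300 × 26% = CHF 235,898

CHF 235,898 > CHF 154,180, so the parallel minimum levy is the binding amount.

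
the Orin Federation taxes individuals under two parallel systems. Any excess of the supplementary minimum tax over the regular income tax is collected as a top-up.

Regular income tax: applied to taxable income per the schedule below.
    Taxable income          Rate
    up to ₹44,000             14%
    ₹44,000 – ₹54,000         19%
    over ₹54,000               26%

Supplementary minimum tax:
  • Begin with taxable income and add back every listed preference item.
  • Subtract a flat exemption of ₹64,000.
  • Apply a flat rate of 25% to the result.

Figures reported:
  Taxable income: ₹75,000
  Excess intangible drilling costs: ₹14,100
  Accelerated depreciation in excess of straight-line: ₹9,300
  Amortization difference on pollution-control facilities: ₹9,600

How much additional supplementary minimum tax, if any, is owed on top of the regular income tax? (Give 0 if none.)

₹0

Regular income tax:
  ₹44,000 × 14% = ₹6,160
  ₹10,000 × 19% = ₹1,900
  ₹21,000 × 26% = ₹5,460
  → ₹13,520

Supplementary minimum tax:
  Adjusted income: ₹75,000 + ₹14,100 + ₹9,300 + ₹9,600 = ₹108,000
  Less exemption ₹64,000 → base ₹44,000
  ₹44,000 × 25% = ₹11,000

₹11,000 ≤ ₹13,520, so no add-on is due.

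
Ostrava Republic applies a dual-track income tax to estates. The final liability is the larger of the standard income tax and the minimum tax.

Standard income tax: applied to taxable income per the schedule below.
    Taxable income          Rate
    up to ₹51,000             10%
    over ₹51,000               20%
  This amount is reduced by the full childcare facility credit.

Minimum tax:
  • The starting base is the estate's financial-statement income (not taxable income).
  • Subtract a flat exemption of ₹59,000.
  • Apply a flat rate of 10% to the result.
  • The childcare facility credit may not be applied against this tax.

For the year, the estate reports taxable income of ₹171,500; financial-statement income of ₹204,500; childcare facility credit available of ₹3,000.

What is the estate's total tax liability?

₹26,200

Standard income tax:
  ₹51,000 × 10% = ₹5,100
  ₹120,500 × 20% = ₹24,100
  → ₹29,200
  Less childcare facility credit ₹3,000 → ₹26,200

Minimum tax:
  Base (financial-statement income): ₹204,500
  Less exemption ₹59,000 → base ₹145,500
  ₹145,500 × 10% = ₹14,550

₹26,200 > ₹14,550, so the standard income tax governs.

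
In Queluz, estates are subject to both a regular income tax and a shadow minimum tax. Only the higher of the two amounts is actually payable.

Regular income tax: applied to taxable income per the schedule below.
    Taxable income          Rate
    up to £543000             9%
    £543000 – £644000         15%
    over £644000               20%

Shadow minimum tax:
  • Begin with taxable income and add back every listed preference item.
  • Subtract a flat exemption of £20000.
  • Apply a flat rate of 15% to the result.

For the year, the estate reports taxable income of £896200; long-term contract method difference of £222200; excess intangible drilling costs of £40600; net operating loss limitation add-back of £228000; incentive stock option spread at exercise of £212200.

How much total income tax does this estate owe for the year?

£236880

Regular income tax:
  £543000 × 9% = £48870
  £101000 × 15% = £15150
  £252200 × 20% = £50440
  → £114460

Shadow minimum tax:
  Adjusted income: £896200 + £222200 + £40600 + £228000 + £212200 = £1599200
  Less exemption £20000 → base £1579200
  £1579200 × 15% = £236880

£236880 > £114460, so the shadow minimum tax is the binding amount.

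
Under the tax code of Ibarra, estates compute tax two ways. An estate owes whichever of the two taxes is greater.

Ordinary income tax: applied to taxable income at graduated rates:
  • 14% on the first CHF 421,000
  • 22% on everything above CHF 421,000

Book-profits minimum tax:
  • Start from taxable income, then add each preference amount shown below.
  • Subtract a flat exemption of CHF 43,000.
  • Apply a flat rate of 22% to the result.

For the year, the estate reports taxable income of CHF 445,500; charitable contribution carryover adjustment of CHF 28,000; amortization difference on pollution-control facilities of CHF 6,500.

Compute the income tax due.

Ordinary income tax:
  CHF 421,000 × 14% = CHF 58,940
  CHF 24,500 × 22% = CHF 5,390
  → CHF 64,330

Book-profits minimum tax:
  Adjusted income: CHF 445,500 + CHF 28,000 + CHF 6,500 = CHF 480,000
  Less exemption CHF 43,000 → base CHF 437,000
  CHF 437,000 × 22% = CHF 96,140

CHF 96,140 > CHF 64,330, so the book-profits minimum tax is the binding amount.

CHF 96,140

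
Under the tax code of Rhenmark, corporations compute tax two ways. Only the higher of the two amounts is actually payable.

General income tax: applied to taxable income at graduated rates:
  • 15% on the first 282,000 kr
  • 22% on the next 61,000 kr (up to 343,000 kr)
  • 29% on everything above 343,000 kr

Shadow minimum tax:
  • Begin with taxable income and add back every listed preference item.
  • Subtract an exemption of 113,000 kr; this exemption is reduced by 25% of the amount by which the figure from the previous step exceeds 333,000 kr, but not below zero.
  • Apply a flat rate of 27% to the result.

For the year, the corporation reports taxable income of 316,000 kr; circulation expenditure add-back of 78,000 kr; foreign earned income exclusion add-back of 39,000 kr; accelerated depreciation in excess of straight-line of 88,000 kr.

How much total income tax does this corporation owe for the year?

Shadow minimum tax:
  Adjusted income: 316,000 kr + 78,000 kr + 39,000 kr + 88,000 kr = 521,000 kr
  Exemption: 113,000 kr − 25% × (521,000 kr − 333,000 kr) = 113,000 kr − 47,000 kr = 66,000 kr
  Base: 521,000 kr − 66,000 kr = 455,000 kr
  455,000 kr × 27% = 122,850 kr

General income tax:
  282,000 kr × 15% = 42,300 kr
  34,000 kr × 22% = 7,480 kr
  → 49,780 kr

122,850 kr > 49,780 kr, so the shadow minimum tax is the binding amount.

122,850 kr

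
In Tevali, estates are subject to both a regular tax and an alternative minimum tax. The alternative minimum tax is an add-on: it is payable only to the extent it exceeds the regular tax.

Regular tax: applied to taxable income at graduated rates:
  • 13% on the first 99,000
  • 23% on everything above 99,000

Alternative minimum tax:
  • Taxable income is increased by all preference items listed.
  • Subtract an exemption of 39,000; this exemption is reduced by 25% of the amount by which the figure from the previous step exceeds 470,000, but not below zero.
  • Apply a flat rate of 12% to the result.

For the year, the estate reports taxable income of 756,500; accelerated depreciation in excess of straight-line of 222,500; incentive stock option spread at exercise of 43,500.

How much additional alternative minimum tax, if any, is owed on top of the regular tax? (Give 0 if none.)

0

Regular tax:
  99,000 × 13% = 12,870
  657,500 × 23% = 151,225
  → 164,095

Alternative minimum tax:
  Adjusted income: 756,500 + 222,500 + 43,500 = 1,022,500
  Exemption: 25% × (1,022,500 − 470,000) = 138,125 ≥ 39,000, so the exemption is fully phased out
  Base: 1,022,500 − 0 = 1,022,500
  1,022,500 × 12% = 122,700

122,700 ≤ 164,095, so no add-on is due.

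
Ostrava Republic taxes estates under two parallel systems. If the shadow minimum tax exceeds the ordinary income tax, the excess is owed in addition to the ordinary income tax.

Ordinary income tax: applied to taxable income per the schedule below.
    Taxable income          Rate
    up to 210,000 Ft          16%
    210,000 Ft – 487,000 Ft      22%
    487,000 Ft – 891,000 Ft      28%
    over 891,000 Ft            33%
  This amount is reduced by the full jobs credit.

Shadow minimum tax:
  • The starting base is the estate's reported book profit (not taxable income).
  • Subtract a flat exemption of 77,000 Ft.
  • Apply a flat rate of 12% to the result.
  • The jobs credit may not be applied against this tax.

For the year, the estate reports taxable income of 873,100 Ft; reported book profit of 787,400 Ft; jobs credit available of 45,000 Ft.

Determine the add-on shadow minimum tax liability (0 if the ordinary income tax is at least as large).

0 Ft

Shadow minimum tax:
  Base (reported book profit): 787,400 Ft
  Less exemption 77,000 Ft → base 710,400 Ft
  710,400 Ft × 12% = 85,248 Ft

Ordinary income tax:
  210,000 Ft × 16% = 33,600 Ft
  277,000 Ft × 22% = 60,940 Ft
  386,100 Ft × 28% = 108,108 Ft
  → 202,648 Ft
  Less jobs credit 45,000 Ft → 157,648 Ft

85,248 Ft ≤ 157,648 Ft, so no add-on is due.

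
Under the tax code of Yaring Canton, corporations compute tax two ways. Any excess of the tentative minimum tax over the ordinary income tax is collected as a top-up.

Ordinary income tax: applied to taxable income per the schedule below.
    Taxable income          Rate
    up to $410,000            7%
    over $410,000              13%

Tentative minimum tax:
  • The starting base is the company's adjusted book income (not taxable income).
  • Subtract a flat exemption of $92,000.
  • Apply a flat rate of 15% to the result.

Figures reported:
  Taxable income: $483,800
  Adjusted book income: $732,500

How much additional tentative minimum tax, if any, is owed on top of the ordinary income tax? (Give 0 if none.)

$57,781

Ordinary income tax:
  $410,000 × 7% = $28,700
  $73,800 × 13% = $9,594
  → $38,294

Tentative minimum tax:
  Base (adjusted book income): $732,500
  Less exemption $92,000 → base $640,500
  $640,500 × 15% = $96,075

Excess of tentative minimum tax over ordinary income tax: $96,075 − $38,294 = $57,781.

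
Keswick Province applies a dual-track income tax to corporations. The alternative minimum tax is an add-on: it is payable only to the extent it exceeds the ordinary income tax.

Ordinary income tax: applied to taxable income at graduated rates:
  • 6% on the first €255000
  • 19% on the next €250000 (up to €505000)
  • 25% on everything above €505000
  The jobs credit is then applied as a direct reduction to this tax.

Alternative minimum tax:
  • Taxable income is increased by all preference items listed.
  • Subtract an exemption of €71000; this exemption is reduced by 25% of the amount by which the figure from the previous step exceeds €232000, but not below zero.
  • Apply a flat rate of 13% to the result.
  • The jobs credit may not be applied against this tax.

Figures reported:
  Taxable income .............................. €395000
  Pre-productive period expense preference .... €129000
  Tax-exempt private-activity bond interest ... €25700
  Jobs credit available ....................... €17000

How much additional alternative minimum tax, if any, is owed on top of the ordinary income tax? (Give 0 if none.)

Alternative minimum tax:
  Adjusted income: €395000 + €129000 + €25700 = €549700
  Exemption: 25% × (€549700 − €232000) = €79425 ≥ €71000, so the exemption is fully phased out
  Base: €549700 − €0 = €549700
  €549700 × 13% = €71461

Ordinary income tax:
  €255000 × 6% = €15300
  €140000 × 19% = €26600
  → €41900
  Less jobs credit €17000 → €24900

Excess of alternative minimum tax over ordinary income tax: €71461 − €24900 = €46561.

€46561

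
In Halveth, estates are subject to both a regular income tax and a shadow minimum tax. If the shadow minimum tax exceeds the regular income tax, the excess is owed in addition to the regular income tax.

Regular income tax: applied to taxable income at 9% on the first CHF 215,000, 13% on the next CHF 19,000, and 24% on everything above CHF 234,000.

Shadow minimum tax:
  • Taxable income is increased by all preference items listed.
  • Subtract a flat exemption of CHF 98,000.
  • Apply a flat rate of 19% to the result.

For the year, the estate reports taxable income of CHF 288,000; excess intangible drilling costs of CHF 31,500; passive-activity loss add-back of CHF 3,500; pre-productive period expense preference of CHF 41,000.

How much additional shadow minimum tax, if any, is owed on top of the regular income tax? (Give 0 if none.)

CHF 15,760

Regular income tax:
  CHF 215,000 × 9% = CHF 19,350
  CHF 19,000 × 13% = CHF 2,470
  CHF 54,000 × 24% = CHF 12,960
  → CHF 34,780

Shadow minimum tax:
  Adjusted income: CHF 288,000 + CHF 31,500 + CHF 3,500 + CHF 41,000 = CHF 364,000
  Less exemption CHF 98,000 → base CHF 266,000
  CHF 266,000 × 19% = CHF 50,540

Excess of shadow minimum tax over regular income tax: CHF 50,540 − CHF 34,780 = CHF 15,760.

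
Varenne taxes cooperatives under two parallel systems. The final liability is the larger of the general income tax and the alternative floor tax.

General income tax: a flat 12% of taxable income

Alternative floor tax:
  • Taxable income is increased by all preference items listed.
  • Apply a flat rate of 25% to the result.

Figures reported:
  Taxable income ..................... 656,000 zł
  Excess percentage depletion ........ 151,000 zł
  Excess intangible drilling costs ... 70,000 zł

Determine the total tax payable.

219,250 zł

General income tax:
  656,000 zł × 12% = 78,720 zł

Alternative floor tax:
  Adjusted income: 656,000 zł + 151,000 zł + 70,000 zł = 877,000 zł
  877,000 zł × 25% = 219,250 zł

219,250 zł > 78,720 zł, so the alternative floor tax is the binding amount.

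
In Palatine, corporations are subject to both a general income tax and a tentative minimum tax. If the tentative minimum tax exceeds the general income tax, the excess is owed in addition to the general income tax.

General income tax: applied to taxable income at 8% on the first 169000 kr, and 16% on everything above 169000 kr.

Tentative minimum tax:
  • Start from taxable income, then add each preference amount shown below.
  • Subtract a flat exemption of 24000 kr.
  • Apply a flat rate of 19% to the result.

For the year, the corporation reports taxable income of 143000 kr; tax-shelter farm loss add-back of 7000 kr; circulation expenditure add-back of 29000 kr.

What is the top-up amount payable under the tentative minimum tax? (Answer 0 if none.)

18010 kr

Tentative minimum tax:
  Adjusted income: 143000 kr + 7000 kr + 29000 kr = 179000 kr
  Less exemption 24000 kr → base 155000 kr
  155000 kr × 19% = 29450 kr

General income tax:
  143000 kr × 8% = 11440 kr

Excess of tentative minimum tax over general income tax: 29450 kr − 11440 kr = 18010 kr.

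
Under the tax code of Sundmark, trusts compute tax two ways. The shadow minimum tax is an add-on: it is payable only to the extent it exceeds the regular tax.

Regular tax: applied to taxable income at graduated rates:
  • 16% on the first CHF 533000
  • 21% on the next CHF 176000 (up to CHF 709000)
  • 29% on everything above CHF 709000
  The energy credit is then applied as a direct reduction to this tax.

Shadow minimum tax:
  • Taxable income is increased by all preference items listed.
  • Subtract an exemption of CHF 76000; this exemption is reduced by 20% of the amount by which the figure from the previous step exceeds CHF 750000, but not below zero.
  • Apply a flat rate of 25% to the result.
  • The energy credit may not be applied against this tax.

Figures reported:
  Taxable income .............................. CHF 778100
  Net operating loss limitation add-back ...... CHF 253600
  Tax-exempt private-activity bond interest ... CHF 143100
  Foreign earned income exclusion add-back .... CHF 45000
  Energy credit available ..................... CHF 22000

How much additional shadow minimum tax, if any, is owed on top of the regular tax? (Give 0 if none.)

CHF 184671

Regular tax:
  CHF 533000 × 16% = CHF 85280
  CHF 176000 × 21% = CHF 36960
  CHF 69100 × 29% = CHF 20039
  → CHF 142279
  Less energy credit CHF 22000 → CHF 120279

Shadow minimum tax:
  Adjusted income: CHF 778100 + CHF 253600 + CHF 143100 + CHF 45000 = CHF 1219800
  Exemption: 20% × (CHF 1219800 − CHF 750000) = CHF 93960 ≥ CHF 76000, so the exemption is fully phased out
  Base: CHF 1219800 − CHF 0 = CHF 1219800
  CHF 1219800 × 25% = CHF 304950

Excess of shadow minimum tax over regular tax: CHF 304950 − CHF 120279 = CHF 184671.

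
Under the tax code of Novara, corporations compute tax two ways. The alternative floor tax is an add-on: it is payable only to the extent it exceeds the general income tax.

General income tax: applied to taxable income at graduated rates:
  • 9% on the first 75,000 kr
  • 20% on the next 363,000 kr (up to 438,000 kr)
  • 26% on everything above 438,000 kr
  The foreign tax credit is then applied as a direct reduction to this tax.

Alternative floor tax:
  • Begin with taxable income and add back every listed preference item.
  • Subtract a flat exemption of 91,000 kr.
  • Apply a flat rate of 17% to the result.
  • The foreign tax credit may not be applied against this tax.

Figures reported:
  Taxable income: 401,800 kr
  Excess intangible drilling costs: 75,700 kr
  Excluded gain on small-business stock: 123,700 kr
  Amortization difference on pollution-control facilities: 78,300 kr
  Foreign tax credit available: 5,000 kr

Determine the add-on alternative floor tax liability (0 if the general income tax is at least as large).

32,935 kr

General income tax:
  75,000 kr × 9% = 6,750 kr
  326,800 kr × 20% = 65,360 kr
  → 72,110 kr
  Less foreign tax credit 5,000 kr → 67,110 kr

Alternative floor tax:
  Adjusted income: 401,800 kr + 75,700 kr + 123,700 kr + 78,300 kr = 679,500 kr
  Less exemption 91,000 kr → base 588,500 kr
  588,500 kr × 17% = 100,045 kr

Excess of alternative floor tax over general income tax: 100,045 kr − 67,110 kr = 32,935 kr.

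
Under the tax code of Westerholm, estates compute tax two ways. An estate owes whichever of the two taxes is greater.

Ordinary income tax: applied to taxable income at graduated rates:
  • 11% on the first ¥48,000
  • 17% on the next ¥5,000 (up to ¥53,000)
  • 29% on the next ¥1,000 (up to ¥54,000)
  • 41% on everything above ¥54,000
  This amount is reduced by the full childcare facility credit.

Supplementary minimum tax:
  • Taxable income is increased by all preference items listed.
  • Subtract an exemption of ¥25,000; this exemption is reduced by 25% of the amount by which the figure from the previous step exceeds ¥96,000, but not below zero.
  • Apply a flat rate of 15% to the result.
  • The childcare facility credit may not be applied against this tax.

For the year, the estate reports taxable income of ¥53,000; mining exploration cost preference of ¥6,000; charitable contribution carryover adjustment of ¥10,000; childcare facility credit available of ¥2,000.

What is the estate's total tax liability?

Ordinary income tax:
  ¥48,000 × 11% = ¥5,280
  ¥5,000 × 17% = ¥850
  → ¥6,130
  Less childcare facility credit ¥2,000 → ¥4,130

Supplementary minimum tax:
  Adjusted income: ¥53,000 + ¥6,000 + ¥10,000 = ¥69,000
  Exemption: ¥69,000 ≤ ¥96,000, so full ¥25,000 applies
  Base: ¥69,000 − ¥25,000 = ¥44,000
  ¥44,000 × 15% = ¥6,600

¥6,600 > ¥4,130, so the supplementary minimum tax is the binding amount.

¥6,600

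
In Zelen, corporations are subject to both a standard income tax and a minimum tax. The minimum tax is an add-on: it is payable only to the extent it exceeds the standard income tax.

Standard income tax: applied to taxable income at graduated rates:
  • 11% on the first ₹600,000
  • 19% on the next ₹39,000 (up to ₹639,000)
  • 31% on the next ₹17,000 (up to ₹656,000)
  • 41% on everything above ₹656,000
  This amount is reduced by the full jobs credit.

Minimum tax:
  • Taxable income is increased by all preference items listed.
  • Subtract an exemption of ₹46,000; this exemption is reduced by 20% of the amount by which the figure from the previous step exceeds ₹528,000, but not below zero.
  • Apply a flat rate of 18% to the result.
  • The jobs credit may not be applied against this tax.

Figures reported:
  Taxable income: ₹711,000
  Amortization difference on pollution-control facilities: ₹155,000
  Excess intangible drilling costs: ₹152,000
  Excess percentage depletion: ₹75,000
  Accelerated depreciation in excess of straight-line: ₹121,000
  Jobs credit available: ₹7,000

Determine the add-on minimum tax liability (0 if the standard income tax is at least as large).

Standard income tax:
  ₹600,000 × 11% = ₹66,000
  ₹39,000 × 19% = ₹7,410
  ₹17,000 × 31% = ₹5,270
  ₹55,000 × 41% = ₹22,550
  → ₹101,230
  Less jobs credit ₹7,000 → ₹94,230

Minimum tax:
  Adjusted income: ₹711,000 + ₹155,000 + ₹152,000 + ₹75,000 + ₹121,000 = ₹1,214,000
  Exemption: 20% × (₹1,214,000 − ₹528,000) = ₹137,200 ≥ ₹46,000, so the exemption is fully phased out
  Base: ₹1,214,000 − ₹0 = ₹1,214,000
  ₹1,214,000 × 18% = ₹218,520

Excess of minimum tax over standard income tax: ₹218,520 − ₹94,230 = ₹124,290.

₹124,290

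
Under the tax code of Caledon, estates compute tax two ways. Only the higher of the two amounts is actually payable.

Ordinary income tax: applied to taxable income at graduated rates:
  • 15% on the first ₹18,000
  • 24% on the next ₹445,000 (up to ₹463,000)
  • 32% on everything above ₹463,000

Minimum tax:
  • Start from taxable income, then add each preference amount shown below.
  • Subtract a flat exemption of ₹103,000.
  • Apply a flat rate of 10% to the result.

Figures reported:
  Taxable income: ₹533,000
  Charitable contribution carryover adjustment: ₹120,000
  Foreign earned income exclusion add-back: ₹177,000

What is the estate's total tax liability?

₹131,900

Minimum tax:
  Adjusted income: ₹533,000 + ₹120,000 + ₹177,000 = ₹830,000
  Less exemption ₹103,000 → base ₹727,000
  ₹727,000 × 10% = ₹72,700

Ordinary income tax:
  ₹18,000 × 15% = ₹2,700
  ₹445,000 × 24% = ₹106,800
  ₹70,000 × 32% = ₹22,400
  → ₹131,900

₹131,900 > ₹72,700, so the ordinary income tax governs.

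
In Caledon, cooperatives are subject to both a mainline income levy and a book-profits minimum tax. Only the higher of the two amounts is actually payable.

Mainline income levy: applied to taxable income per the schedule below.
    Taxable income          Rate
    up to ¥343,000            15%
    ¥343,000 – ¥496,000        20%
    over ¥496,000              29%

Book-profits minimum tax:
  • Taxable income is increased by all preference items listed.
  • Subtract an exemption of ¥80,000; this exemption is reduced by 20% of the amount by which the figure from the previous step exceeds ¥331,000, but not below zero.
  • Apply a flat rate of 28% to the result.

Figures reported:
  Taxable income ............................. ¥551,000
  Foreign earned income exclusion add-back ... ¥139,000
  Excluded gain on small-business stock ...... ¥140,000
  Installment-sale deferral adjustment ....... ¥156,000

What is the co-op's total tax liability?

¥276,080

Mainline income levy:
  ¥343,000 × 15% = ¥51,450
  ¥153,000 × 20% = ¥30,600
  ¥55,000 × 29% = ¥15,950
  → ¥98,000

Book-profits minimum tax:
  Adjusted income: ¥551,000 + ¥139,000 + ¥140,000 + ¥156,000 = ¥986,000
  Exemption: 20% × (¥986,000 − ¥331,000) = ¥131,000 ≥ ¥80,000, so the exemption is fully phased out
  Base: ¥986,000 − ¥0 = ¥986,000
  ¥986,000 × 28% = ¥276,080

¥276,080 > ¥98,000, so the book-profits minimum tax is the binding amount.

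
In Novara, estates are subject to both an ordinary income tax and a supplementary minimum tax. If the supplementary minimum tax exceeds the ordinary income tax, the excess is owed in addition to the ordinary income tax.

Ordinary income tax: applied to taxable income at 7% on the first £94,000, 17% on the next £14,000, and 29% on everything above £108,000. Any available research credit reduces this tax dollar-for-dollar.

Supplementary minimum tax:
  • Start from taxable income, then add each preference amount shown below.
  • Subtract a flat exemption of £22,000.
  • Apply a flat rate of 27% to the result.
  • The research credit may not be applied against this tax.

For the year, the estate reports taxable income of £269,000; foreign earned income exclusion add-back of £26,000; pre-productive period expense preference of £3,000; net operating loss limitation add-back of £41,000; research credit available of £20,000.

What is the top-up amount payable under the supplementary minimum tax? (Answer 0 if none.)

Ordinary income tax:
  £94,000 × 7% = £6,580
  £14,000 × 17% = £2,380
  £161,000 × 29% = £46,690
  → £55,650
  Less research credit £20,000 → £35,650

Supplementary minimum tax:
  Adjusted income: £269,000 + £26,000 + £3,000 + £41,000 = £339,000
  Less exemption £22,000 → base £317,000
  £317,000 × 27% = £85,590

Excess of supplementary minimum tax over ordinary income tax: £85,590 − £35,650 = £49,940.

£49,940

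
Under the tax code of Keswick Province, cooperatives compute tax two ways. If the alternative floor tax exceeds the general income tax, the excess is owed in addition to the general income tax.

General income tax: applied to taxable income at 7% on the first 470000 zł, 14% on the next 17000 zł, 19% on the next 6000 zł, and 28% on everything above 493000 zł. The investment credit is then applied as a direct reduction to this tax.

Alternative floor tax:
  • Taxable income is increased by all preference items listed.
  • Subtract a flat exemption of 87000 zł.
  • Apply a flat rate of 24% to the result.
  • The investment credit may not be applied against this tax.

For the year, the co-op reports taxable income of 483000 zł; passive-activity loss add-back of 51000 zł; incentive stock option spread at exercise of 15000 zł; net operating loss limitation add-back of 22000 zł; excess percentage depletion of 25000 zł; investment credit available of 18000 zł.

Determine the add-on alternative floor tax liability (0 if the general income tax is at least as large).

General income tax:
  470000 zł × 7% = 32900 zł
  13000 zł × 14% = 1820 zł
  → 34720 zł
  Less investment credit 18000 zł → 16720 zł

Alternative floor tax:
  Adjusted income: 483000 zł + 51000 zł + 15000 zł + 22000 zł + 25000 zł = 596000 zł
  Less exemption 87000 zł → base 509000 zł
  509000 zł × 24% = 122160 zł

Excess of alternative floor tax over general income tax: 122160 zł − 16720 zł = 105440 zł.

105440 zł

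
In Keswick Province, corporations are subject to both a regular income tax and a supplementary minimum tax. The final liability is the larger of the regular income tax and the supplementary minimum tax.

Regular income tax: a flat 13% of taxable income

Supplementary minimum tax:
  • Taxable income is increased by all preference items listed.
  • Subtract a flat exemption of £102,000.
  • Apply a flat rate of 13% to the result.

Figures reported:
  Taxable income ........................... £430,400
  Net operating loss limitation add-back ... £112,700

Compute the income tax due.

£57,343

Regular income tax:
  £430,400 × 13% = £55,952

Supplementary minimum tax:
  Adjusted income: £430,400 + £112,700 = £543,100
  Less exemption £102,000 → base £441,100
  £441,100 × 13% = £57,343

£57,343 > £55,952, so the supplementary minimum tax is the binding amount.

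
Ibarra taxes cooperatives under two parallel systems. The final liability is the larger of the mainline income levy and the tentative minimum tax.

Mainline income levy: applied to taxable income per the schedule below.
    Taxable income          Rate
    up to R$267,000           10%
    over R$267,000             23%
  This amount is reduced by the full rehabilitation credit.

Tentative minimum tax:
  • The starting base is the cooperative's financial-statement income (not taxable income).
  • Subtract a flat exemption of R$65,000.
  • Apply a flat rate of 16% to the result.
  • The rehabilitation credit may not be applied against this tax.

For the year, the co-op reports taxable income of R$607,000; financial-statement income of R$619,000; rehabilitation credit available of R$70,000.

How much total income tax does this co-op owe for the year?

R$88,640

Mainline income levy:
  R$267,000 × 10% = R$26,700
  R$340,000 × 23% = R$78,200
  → R$104,900
  Less rehabilitation credit R$70,000 → R$34,900

Tentative minimum tax:
  Base (financial-statement income): R$619,000
  Less exemption R$65,000 → base R$554,000
  R$554,000 × 16% = R$88,640

R$88,640 > R$34,900, so the tentative minimum tax is the binding amount.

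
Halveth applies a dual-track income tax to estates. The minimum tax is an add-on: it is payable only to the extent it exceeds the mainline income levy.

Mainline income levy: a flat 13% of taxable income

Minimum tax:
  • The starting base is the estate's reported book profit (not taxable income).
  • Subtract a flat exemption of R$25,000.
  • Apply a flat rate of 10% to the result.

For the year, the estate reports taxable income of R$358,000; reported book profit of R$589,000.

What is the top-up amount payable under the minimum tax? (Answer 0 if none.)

Minimum tax:
  Base (reported book profit): R$589,000
  Less exemption R$25,000 → base R$564,000
  R$564,000 × 10% = R$56,400

Mainline income levy:
  R$358,000 × 13% = R$46,540

Excess of minimum tax over mainline income levy: R$56,400 − R$46,540 = R$9,860.

R$9,860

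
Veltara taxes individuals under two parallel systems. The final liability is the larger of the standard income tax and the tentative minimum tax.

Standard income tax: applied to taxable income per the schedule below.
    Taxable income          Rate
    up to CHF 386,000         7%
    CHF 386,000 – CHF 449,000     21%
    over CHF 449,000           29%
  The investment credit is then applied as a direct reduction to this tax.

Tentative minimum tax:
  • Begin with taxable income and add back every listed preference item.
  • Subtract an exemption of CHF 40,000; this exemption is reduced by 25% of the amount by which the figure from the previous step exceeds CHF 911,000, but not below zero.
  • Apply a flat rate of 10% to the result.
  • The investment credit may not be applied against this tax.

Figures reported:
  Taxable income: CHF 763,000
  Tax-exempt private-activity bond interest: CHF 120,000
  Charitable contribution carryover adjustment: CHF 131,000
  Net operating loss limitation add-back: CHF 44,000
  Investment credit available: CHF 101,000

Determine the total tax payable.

CHF 105,475

Tentative minimum tax:
  Adjusted income: CHF 763,000 + CHF 120,000 + CHF 131,000 + CHF 44,000 = CHF 1,058,000
  Exemption: CHF 40,000 − 25% × (CHF 1,058,000 − CHF 911,000) = CHF 40,000 − CHF 36,750 = CHF 3,250
  Base: CHF 1,058,000 − CHF 3,250 = CHF 1,054,750
  CHF 1,054,750 × 10% = CHF 105,475

Standard income tax:
  CHF 386,000 × 7% = CHF 27,020
  CHF 63,000 × 21% = CHF 13,230
  CHF 314,000 × 29% = CHF 91,060
  → CHF 131,310
  Less investment credit CHF 101,000 → CHF 30,310

CHF 105,475 > CHF 30,310, so the tentative minimum tax is the binding amount.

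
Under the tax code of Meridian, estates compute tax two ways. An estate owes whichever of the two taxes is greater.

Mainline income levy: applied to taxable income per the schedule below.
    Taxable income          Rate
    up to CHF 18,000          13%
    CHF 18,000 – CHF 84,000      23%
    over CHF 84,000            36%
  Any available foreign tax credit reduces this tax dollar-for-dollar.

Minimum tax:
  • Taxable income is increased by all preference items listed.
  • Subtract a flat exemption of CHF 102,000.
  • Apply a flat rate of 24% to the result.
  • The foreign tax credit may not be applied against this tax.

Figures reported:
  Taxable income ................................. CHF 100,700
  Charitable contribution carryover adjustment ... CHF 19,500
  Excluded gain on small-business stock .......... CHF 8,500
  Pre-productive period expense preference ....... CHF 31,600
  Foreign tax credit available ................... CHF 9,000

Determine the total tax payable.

CHF 14,532

Minimum tax:
  Adjusted income: CHF 100,700 + CHF 19,500 + CHF 8,500 + CHF 31,600 = CHF 160,300
  Less exemption CHF 102,000 → base CHF 58,300
  CHF 58,300 × 24% = CHF 13,992

Mainline income levy:
  CHF 18,000 × 13% = CHF 2,340
  CHF 66,000 × 23% = CHF 15,180
  CHF 16,700 × 36% = CHF 6,012
  → CHF 23,532
  Less foreign tax credit CHF 9,000 → CHF 14,532

CHF 14,532 > CHF 13,992, so the mainline income levy governs.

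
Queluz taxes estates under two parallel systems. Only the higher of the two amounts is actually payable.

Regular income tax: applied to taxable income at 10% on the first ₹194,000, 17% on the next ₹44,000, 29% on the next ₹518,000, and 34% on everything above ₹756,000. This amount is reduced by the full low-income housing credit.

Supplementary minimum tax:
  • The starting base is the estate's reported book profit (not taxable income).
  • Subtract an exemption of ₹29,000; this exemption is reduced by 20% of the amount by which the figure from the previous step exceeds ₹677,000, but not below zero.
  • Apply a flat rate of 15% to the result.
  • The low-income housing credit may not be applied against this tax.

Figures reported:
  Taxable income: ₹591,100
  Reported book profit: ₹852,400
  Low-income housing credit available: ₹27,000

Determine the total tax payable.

Regular income tax:
  ₹194,000 × 10% = ₹19,400
  ₹44,000 × 17% = ₹7,480
  ₹353,100 × 29% = ₹102,399
  → ₹129,279
  Less low-income housing credit ₹27,000 → ₹102,279

Supplementary minimum tax:
  Base (reported book profit): ₹852,400
  Exemption: 20% × (₹852,400 − ₹677,000) = ₹35,080 ≥ ₹29,000, so the exemption is fully phased out
  Base: ₹852,400 − ₹0 = ₹852,400
  ₹852,400 × 15% = ₹127,860

₹127,860 > ₹102,279, so the supplementary minimum tax is the binding amount.

₹127,860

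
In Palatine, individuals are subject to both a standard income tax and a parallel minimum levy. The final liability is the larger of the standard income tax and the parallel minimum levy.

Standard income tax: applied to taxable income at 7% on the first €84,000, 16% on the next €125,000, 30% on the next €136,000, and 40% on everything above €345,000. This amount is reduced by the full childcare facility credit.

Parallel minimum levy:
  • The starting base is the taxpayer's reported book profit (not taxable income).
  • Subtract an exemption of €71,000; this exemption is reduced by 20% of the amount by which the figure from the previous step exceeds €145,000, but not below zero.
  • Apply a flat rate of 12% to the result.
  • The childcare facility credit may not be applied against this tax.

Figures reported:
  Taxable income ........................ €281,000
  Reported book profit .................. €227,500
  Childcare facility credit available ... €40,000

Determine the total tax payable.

Standard income tax:
  €84,000 × 7% = €5,880
  €125,000 × 16% = €20,000
  €72,000 × 30% = €21,600
  → €47,480
  Less childcare facility credit €40,000 → €7,480

Parallel minimum levy:
  Base (reported book profit): €227,500
  Exemption: €71,000 − 20% × (€227,500 − €145,000) = €71,000 − €16,500 = €54,500
  Base: €227,500 − €54,500 = €173,000
  €173,000 × 12% = €20,760

€20,760 > €7,480, so the parallel minimum levy is the binding amount.

€20,760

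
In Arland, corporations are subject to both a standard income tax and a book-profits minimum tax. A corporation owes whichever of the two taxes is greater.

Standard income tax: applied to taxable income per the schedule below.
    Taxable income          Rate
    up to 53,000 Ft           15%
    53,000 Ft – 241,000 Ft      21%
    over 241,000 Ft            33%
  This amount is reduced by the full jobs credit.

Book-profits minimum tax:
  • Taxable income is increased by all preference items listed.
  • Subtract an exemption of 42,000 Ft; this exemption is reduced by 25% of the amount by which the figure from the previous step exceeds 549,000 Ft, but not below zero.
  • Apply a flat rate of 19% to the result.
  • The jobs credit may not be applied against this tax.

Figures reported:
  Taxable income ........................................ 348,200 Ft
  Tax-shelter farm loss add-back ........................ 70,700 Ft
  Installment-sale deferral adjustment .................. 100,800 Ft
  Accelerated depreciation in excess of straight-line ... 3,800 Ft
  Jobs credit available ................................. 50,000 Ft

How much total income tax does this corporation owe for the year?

Standard income tax:
  53,000 Ft × 15% = 7,950 Ft
  188,000 Ft × 21% = 39,480 Ft
  107,200 Ft × 33% = 35,376 Ft
  → 82,806 Ft
  Less jobs credit 50,000 Ft → 32,806 Ft

Book-profits minimum tax:
  Adjusted income: 348,200 Ft + 70,700 Ft + 100,800 Ft + 3,800 Ft = 523,500 Ft
  Exemption: 523,500 Ft ≤ 549,000 Ft, so full 42,000 Ft applies
  Base: 523,500 Ft − 42,000 Ft = 481,500 Ft
  481,500 Ft × 19% = 91,485 Ft

91,485 Ft > 32,806 Ft, so the book-profits minimum tax is the binding amount.

91,485 Ft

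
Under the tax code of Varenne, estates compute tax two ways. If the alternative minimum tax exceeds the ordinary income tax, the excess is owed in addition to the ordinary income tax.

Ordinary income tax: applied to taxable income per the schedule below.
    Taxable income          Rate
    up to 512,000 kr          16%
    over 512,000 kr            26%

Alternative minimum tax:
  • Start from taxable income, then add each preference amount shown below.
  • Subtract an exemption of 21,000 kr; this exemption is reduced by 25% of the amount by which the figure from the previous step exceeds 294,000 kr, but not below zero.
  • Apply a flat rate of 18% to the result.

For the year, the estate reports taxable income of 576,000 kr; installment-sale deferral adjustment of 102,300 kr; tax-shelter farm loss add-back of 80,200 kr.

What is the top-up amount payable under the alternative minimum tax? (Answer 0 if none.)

Ordinary income tax:
  512,000 kr × 16% = 81,920 kr
  64,000 kr × 26% = 16,640 kr
  → 98,560 kr

Alternative minimum tax:
  Adjusted income: 576,000 kr + 102,300 kr + 80,200 kr = 758,500 kr
  Exemption: 25% × (758,500 kr − 294,000 kr) = 116,125 kr ≥ 21,000 kr, so the exemption is fully phased out
  Base: 758,500 kr − 0 kr = 758,500 kr
  758,500 kr × 18% = 136,530 kr

Excess of alternative minimum tax over ordinary income tax: 136,530 kr − 98,560 kr = 37,970 kr.

37,970 kr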